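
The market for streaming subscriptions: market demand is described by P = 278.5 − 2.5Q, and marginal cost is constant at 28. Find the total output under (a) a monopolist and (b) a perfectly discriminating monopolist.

Monopoly: Q = 50.1; Perfect PD: Q = 100.2

The monopolist equates marginal revenue to marginal cost: 278.5 − 5Q = 28, so Q = 50.1. From demand, P = 153.25.
With perfect price discrimination, output is the efficient level Q = 100.2 (where demand meets MC), but every buyer pays their willingness to pay: CS = 0 and PS = total surplus.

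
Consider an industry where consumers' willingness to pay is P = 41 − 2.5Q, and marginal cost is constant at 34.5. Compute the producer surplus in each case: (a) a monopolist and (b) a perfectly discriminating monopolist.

Monopoly: PS = 4.225; Perfect PD: PS = 8.45

The monopolist equates marginal revenue to marginal cost: 41 − 5Q = 34.5, so Q = 1.3. From demand, P = 37.75.
PS = (37.75 − 34.5)·1.3 = 4.225.
Under first-degree price discrimination the firm charges each unit its demand price and produces up to where P = MC, i.e. Q = 2.6. Consumer surplus is zero; producer surplus equals total surplus.
PS = ½·(41 − 34.5)·2.6 = 8.45.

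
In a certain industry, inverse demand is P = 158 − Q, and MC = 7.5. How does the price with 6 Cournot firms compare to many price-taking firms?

Cournot: P = 29; Competition: P = 7.5

Cournot with 6 identical firms: the symmetric best-response condition is 158 − 7q = 7.5. Each firm produces q = 21.5, total output Q = 129, price P = 29.
Perfect competition: P = MC = 7.5, so 158 − Q = 7.5 and Q = 150.5.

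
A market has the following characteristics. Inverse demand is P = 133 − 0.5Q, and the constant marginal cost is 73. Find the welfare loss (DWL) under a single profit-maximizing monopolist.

Perfect competition: P = MC = 73, so 133 − 0.5Q = 73 and Q = 120.
The monopolist equates marginal revenue to marginal cost: 133 − Q = 73, so Q = 60. From demand, P = 103.
DWL is the triangle between Q = 60 and Q = 120: ½·(120 − 60)·(103 − 73) = 900.

DWL = 900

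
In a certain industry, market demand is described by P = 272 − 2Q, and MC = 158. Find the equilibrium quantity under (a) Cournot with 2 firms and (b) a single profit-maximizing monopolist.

With 2 symmetric Cournot firms, each firm's FOC gives 272 − 6q = 158, so q = 19, Q = 2·19 = 38, and P = 196.
A monopolist chooses Q where MR = MC. MR = 272 − 4Q; setting this equal to 158 gives Q = 28.5 and P = 215.

Cournot: Q = 38; Monopoly: Q = 28.5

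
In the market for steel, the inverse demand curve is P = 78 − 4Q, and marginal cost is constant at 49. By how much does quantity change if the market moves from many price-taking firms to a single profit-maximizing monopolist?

Under competition P = MC = 49, so Q = (78 − 49)/4 = 7.25.
A monopolist chooses Q where MR = MC. MR = 78 − 8Q; setting this equal to 49 gives Q = 3.625 and P = 63.5.
Change in quantity: 3.625 − 7.25 = −3.625.

Q falls by 3.625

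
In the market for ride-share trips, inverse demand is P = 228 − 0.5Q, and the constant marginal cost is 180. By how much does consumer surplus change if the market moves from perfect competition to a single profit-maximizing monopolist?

Under competition P = MC = 180, so Q = (228 − 180)/0.5 = 96.
CS = ½·(228 − 180)·96 = 2304.
Monopoly sets MR = MC: 228 − Q = 180 ⇒ Q = 48, P = 228 − 0.5·48 = 204.
CS = ½·(228 − 204)·48 = 576.
Change in consumer surplus: 576 − 2304 = −1728.

CS falls by 1728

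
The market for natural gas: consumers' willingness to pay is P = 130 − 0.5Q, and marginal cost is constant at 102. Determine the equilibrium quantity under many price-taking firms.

Q = 56

Under competition P = MC = 102, so Q = (130 − 102)/0.5 = 56.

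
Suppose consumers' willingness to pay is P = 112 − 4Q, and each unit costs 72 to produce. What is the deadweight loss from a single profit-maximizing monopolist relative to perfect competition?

DWL = 50

Perfect competition: P = MC = 72, so 112 − 4Q = 72 and Q = 10.
The monopolist equates marginal revenue to marginal cost: 112 − 8Q = 72, so Q = 5. From demand, P = 92.
DWL is the triangle between Q = 5 and Q = 10: ½·(10 − 5)·(92 − 72) = 50.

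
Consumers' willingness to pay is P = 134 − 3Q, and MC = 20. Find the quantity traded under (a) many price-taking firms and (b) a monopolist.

Competition: Q = 38; Monopoly: Q = 19

Perfect competition: P = MC = 20, so 134 − 3Q = 20 and Q = 38.
A monopolist chooses Q where MR = MC. MR = 134 − 6Q; setting this equal to 20 gives Q = 19 and P = 77.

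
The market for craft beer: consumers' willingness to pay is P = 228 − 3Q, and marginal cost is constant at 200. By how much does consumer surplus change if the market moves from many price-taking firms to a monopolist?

CS falls by 98

Perfect competition: P = MC = 200, so 228 − 3Q = 200 and Q = 28/3.
CS = ½·(228 − 200)·28/3 = 392/3.
A monopolist chooses Q where MR = MC. MR = 228 − 6Q; setting this equal to 200 gives Q = 14/3 and P = 214.
CS = ½·(228 − 214)·14/3 = 98/3.
Change in consumer surplus: 98/3 − 392/3 = −98.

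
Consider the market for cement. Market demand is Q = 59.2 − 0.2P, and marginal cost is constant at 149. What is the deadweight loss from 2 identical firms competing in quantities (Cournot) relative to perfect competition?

Inverting demand: P = 296 − 5Q.
Competitive firms price at marginal cost: P = 149, giving Q = 29.4.
Cournot with 2 identical firms: the symmetric best-response condition is 296 − 15q = 149. Each firm produces q = 9.8, total output Q = 19.6, price P = 198.
DWL is the triangle between Q = 19.6 and Q = 29.4: ½·(29.4 − 19.6)·(198 − 149) = 240.1.

DWL = 240.1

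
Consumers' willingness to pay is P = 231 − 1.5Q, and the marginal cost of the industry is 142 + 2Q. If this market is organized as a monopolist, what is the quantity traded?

Monopoly sets MR = MC: 231 − 3Q = 142 + 2Q ⇒ Q = 17.8, P = 231 − 1.5·17.8 = 204.3.

Q = 17.8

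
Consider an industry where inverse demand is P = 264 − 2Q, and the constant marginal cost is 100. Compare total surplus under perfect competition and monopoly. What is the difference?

Competitive firms price at marginal cost: P = 100, giving Q = 82.
CS = ½·(264 − 100)·82 = 6724; PS = (100 − 100)·82 = 0; TS = 6724.
Monopoly sets MR = MC: 264 − 4Q = 100 ⇒ Q = 41, P = 264 − 2·41 = 182.
CS = ½·(264 − 182)·41 = 1681; PS = (182 − 100)·41 = 3362; TS = 5043.
Change in total surplus: 5043 − 6724 = −1681.

Total surplus falls by 1681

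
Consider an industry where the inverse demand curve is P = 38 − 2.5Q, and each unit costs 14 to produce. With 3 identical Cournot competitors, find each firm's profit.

With 3 symmetric Cournot firms, each firm's FOC gives 38 − 10q = 14, so q = 2.4, Q = 3·2.4 = 7.2, and P = 20.
Each firm's profit = (20 − 14)·2.4 = 14.4.

π_i = 14.4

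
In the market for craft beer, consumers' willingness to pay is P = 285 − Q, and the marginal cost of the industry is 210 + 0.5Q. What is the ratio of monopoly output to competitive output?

The monopolist equates marginal revenue to marginal cost: 285 − 2Q = 210 + 0.5Q, so Q = 30. From demand, P = 255.
Competitive equilibrium sets price equal to marginal cost: 285 − Q = 210 + 0.5Q, so Q = 50 and P = 235.
Ratio Q_m/Q_c = 30/50 = 0.6.

Q_m/Q_c = 0.6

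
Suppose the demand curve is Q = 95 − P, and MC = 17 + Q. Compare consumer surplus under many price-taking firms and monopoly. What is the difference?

Inverting demand: P = 95 − Q.
Under competition P = MC: 95 − Q = 17 + Q ⇒ Q = 39, P = 56.
CS = ½·(95 − 56)·39 = 760.5.
A monopolist chooses Q where MR = MC. MR = 95 − 2Q; setting this equal to 17 + Q gives Q = 26 and P = 69.
CS = ½·(95 − 69)·26 = 338.
Change in consumer surplus: 338 − 760.5 = −422.5.

CS falls by 422.5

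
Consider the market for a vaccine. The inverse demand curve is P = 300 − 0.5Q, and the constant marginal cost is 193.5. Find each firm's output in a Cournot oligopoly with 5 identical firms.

With 5 symmetric Cournot firms, each firm's FOC gives 300 − 3q = 193.5, so q = 35.5, Q = 5·35.5 = 177.5, and P = 211.25.

q_i = 35.5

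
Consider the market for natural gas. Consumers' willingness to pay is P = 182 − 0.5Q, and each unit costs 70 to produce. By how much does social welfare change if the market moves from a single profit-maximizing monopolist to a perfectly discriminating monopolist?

Monopoly sets MR = MC: 182 − Q = 70 ⇒ Q = 112, P = 182 − 0.5·112 = 126.
CS = ½·(182 − 126)·112 = 3136; PS = (126 − 70)·112 = 6272; TS = 9408.
With perfect price discrimination, output is the efficient level Q = 224 (where demand meets MC), but every buyer pays their willingness to pay: CS = 0 and PS = total surplus.
TS = 12544 (equal to competitive TS).
Change in social welfare: 12544 − 9408 = 3136.

Social welfare rises by 3136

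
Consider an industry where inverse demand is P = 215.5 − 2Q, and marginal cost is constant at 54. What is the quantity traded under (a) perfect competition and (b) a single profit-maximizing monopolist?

Competition: Q = 80.75; Monopoly: Q = 40.375

Competitive firms price at marginal cost: P = 54, giving Q = 80.75.
The monopolist equates marginal revenue to marginal cost: 215.5 − 4Q = 54, so Q = 40.375. From demand, P = 134.75.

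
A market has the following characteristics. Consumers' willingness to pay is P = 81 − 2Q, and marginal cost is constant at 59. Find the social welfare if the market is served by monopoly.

Monopoly sets MR = MC: 81 − 4Q = 59 ⇒ Q = 5.5, P = 81 − 2·5.5 = 70.
CS = ½·(81 − 70)·5.5 = 30.25; PS = (70 − 59)·5.5 = 60.5; TS = 90.75.

TS = 90.75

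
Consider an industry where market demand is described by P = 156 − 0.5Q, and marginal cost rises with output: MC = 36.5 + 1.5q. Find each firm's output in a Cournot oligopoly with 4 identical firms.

q_i = 29.875

Cournot with 4 identical firms: the symmetric best-response condition is 156 − 2.5q = 36.5 + 1.5q. Each firm produces q = 29.875, total output Q = 119.5, price P = 96.25.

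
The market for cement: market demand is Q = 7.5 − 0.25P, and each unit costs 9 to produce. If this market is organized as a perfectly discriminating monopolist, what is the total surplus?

TS = 55.125

Inverting demand: P = 30 − 4Q.
A perfectly discriminating monopolist sells every unit with P(Q) ≥ MC(Q), so output equals the competitive quantity Q = 5.25. Each buyer pays their reservation price, so CS = 0 and the firm captures all surplus.
TS = 55.125 (equal to competitive TS).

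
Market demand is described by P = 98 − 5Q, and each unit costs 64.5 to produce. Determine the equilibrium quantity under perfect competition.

Perfect competition: P = MC = 64.5, so 98 − 5Q = 64.5 and Q = 6.7.

Q = 6.7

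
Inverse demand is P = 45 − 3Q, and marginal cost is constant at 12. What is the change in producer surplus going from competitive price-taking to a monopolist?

Perfect competition: P = MC = 12, so 45 − 3Q = 12 and Q = 11.
PS = (12 − 12)·11 = 0.
A monopolist chooses Q where MR = MC. MR = 45 − 6Q; setting this equal to 12 gives Q = 5.5 and P = 28.5.
PS = (28.5 − 12)·5.5 = 90.75.
Change in producer surplus: 90.75 − 0 = 90.75.

Producer surplus rises by 90.75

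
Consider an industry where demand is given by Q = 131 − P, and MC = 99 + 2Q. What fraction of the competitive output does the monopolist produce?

Q_m/Q_c = 0.75

Inverting demand: P = 131 − Q.
Monopoly sets MR = MC: 131 − 2Q = 99 + 2Q ⇒ Q = 8, P = 131 − 8 = 123.
Under competition P = MC: 131 − Q = 99 + 2Q ⇒ Q = 32/3, P = 361/3.
Ratio Q_m/Q_c = 8/(32/3) = 0.75.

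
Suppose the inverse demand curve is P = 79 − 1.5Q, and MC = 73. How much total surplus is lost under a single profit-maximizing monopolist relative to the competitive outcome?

DWL = 3

Under competition P = MC = 73, so Q = (79 − 73)/1.5 = 4.
A monopolist chooses Q where MR = MC. MR = 79 − 3Q; setting this equal to 73 gives Q = 2 and P = 76.
DWL is the triangle between Q = 2 and Q = 4: ½·(4 − 2)·(76 − 73) = 3.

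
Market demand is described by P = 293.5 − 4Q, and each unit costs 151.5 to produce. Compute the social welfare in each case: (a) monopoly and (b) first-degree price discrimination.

Monopoly: TS = 1890.375; Perfect PD: TS = 2520.5

The monopolist equates marginal revenue to marginal cost: 293.5 − 8Q = 151.5, so Q = 17.75. From demand, P = 222.5.
CS = ½·(293.5 − 222.5)·17.75 = 630.125; PS = (222.5 − 151.5)·17.75 = 1260.25; TS = 1890.375.
With perfect price discrimination, output is the efficient level Q = 35.5 (where demand meets MC), but every buyer pays their willingness to pay: CS = 0 and PS = total surplus.
TS = 2520.5 (equal to competitive TS).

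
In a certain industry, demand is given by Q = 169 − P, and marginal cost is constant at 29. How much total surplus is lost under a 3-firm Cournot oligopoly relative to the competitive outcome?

DWL = 612.5

Inverting demand: P = 169 − Q.
Perfect competition: P = MC = 29, so 169 − Q = 29 and Q = 140.
In a 3-firm Cournot equilibrium, symmetry and the first-order condition give q = (169 − 29)/(4) = 35. So Q = 105 and P = 64.
DWL is the triangle between Q = 105 and Q = 140: ½·(140 − 105)·(64 − 29) = 612.5.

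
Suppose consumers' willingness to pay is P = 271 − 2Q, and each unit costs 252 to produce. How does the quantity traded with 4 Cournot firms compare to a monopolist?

With 4 symmetric Cournot firms, each firm's FOC gives 271 − 10q = 252, so q = 1.9, Q = 4·1.9 = 7.6, and P = 255.8.
A monopolist chooses Q where MR = MC. MR = 271 − 4Q; setting this equal to 252 gives Q = 4.75 and P = 261.5.

Cournot: Q = 7.6; Monopoly: Q = 4.75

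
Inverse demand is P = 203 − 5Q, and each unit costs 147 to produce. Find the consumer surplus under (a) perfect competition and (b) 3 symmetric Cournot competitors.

Competition: CS = 313.6; Cournot: CS = 176.4

Under competition P = MC = 147, so Q = (203 − 147)/5 = 11.2.
CS = ½·(203 − 147)·11.2 = 313.6.
Cournot with 3 identical firms: the symmetric best-response condition is 203 − 20q = 147. Each firm produces q = 2.8, total output Q = 8.4, price P = 161.
CS = ½·(203 − 161)·8.4 = 176.4.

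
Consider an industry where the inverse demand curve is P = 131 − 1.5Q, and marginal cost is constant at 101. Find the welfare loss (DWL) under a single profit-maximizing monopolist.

DWL = 75

Competitive firms price at marginal cost: P = 101, giving Q = 20.
The monopolist equates marginal revenue to marginal cost: 131 − 3Q = 101, so Q = 10. From demand, P = 116.
DWL is the triangle between Q = 10 and Q = 20: ½·(20 − 10)·(116 − 101) = 75.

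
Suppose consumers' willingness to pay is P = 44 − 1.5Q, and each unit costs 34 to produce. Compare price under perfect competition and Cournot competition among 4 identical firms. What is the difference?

Competitive firms price at marginal cost: P = 34, giving Q = 20/3.
With 4 symmetric Cournot firms, each firm's FOC gives 44 − 7.5q = 34, so q = 4/3, Q = 4·4/3 = 16/3, and P = 36.
Change in price: 36 − 34 = 2.

Price rises by 2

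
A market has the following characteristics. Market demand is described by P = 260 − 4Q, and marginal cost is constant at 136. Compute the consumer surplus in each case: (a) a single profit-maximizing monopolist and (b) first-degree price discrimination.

The monopolist equates marginal revenue to marginal cost: 260 − 8Q = 136, so Q = 15.5. From demand, P = 198.
CS = ½·(260 − 198)·15.5 = 480.5.
With perfect price discrimination, output is the efficient level Q = 31 (where demand meets MC), but every buyer pays their willingness to pay: CS = 0 and PS = total surplus.
CS = 0.

Monopoly: CS = 480.5; Perfect PD: CS = 0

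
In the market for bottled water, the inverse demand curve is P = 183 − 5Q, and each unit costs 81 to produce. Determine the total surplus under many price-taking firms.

TS = 1040.4

Perfect competition: P = MC = 81, so 183 − 5Q = 81 and Q = 20.4.
CS = ½·(183 − 81)·20.4 = 1040.4; PS = (81 − 81)·20.4 = 0; TS = 1040.4.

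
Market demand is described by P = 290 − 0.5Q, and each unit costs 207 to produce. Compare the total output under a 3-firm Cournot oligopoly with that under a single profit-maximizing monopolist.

Cournot: Q = 124.5; Monopoly: Q = 83

In a 3-firm Cournot equilibrium, symmetry and the first-order condition give q = (290 − 207)/(2) = 41.5. So Q = 124.5 and P = 227.75.
Monopoly sets MR = MC: 290 − Q = 207 ⇒ Q = 83, P = 290 − 0.5·83 = 248.5.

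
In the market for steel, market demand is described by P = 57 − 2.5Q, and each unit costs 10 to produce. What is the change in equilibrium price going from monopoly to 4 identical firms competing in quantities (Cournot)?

A monopolist chooses Q where MR = MC. MR = 57 − 5Q; setting this equal to 10 gives Q = 9.4 and P = 33.5.
Cournot with 4 identical firms: the symmetric best-response condition is 57 − 12.5q = 10. Each firm produces q = 3.76, total output Q = 15.04, price P = 19.4.
Change in equilibrium price: 19.4 − 33.5 = −14.1.

Equilibrium price falls by 14.1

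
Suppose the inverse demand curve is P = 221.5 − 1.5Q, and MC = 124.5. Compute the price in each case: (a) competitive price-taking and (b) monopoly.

Competition: P = 124.5; Monopoly: P = 173

Competitive firms price at marginal cost: P = 124.5, giving Q = 194/3.
A monopolist chooses Q where MR = MC. MR = 221.5 − 3Q; setting this equal to 124.5 gives Q = 97/3 and P = 173.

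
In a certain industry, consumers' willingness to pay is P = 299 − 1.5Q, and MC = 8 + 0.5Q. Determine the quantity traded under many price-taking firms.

Competitive equilibrium sets price equal to marginal cost: 299 − 1.5Q = 8 + 0.5Q, so Q = 145.5 and P = 80.75.

Q = 145.5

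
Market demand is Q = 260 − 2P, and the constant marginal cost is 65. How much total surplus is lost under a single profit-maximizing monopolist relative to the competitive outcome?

DWL = 1056.25

Inverting demand: P = 130 − 0.5Q.
Competitive firms price at marginal cost: P = 65, giving Q = 130.
A monopolist chooses Q where MR = MC. MR = 130 − Q; setting this equal to 65 gives Q = 65 and P = 97.5.
DWL is the triangle between Q = 65 and Q = 130: ½·(130 − 65)·(97.5 − 65) = 1056.25.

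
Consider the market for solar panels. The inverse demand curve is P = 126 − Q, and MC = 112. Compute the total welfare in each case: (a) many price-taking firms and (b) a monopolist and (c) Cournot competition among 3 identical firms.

Competition: TS = 98; Monopoly: TS = 73.5; Cournot: TS = 91.875

Perfect competition: P = MC = 112, so 126 − Q = 112 and Q = 14.
CS = ½·(126 − 112)·14 = 98; PS = (112 − 112)·14 = 0; TS = 98.
A monopolist chooses Q where MR = MC. MR = 126 − 2Q; setting this equal to 112 gives Q = 7 and P = 119.
CS = ½·(126 − 119)·7 = 24.5; PS = (119 − 112)·7 = 49; TS = 73.5.
With 3 symmetric Cournot firms, each firm's FOC gives 126 − 4q = 112, so q = 3.5, Q = 3·3.5 = 10.5, and P = 115.5.
CS = ½·(126 − 115.5)·10.5 = 55.125; PS = (115.5 − 112)·10.5 = 36.75; TS = 91.875.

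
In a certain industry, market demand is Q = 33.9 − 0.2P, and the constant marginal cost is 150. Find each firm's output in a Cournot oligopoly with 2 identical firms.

q_i = 1.3

Inverting demand: P = 169.5 − 5Q.
In a 2-firm Cournot equilibrium, symmetry and the first-order condition give q = (169.5 − 150)/(15) = 1.3. So Q = 2.6 and P = 156.5.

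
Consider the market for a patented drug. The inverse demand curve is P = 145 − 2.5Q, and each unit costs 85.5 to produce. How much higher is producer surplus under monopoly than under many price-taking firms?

Producer surplus rises by 354.025

Perfect competition: P = MC = 85.5, so 145 − 2.5Q = 85.5 and Q = 23.8.
PS = (85.5 − 85.5)·23.8 = 0.
Monopoly sets MR = MC: 145 − 5Q = 85.5 ⇒ Q = 11.9, P = 145 − 2.5·11.9 = 115.25.
PS = (115.25 − 85.5)·11.9 = 354.025.
Change in producer surplus: 354.025 − 0 = 354.025.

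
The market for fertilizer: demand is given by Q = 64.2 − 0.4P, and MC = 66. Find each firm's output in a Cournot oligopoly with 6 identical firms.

q_i = 5.4

Inverting demand: P = 160.5 − 2.5Q.
With 6 symmetric Cournot firms, each firm's FOC gives 160.5 − 17.5q = 66, so q = 5.4, Q = 6·5.4 = 32.4, and P = 79.5.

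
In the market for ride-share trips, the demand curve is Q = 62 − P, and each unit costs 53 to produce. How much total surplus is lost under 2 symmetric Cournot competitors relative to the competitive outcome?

Inverting demand: P = 62 − Q.
Perfect competition: P = MC = 53, so 62 − Q = 53 and Q = 9.
In a 2-firm Cournot equilibrium, symmetry and the first-order condition give q = (62 − 53)/(3) = 3. So Q = 6 and P = 56.
DWL is the triangle between Q = 6 and Q = 9: ½·(9 − 6)·(56 − 53) = 4.5.

DWL = 4.5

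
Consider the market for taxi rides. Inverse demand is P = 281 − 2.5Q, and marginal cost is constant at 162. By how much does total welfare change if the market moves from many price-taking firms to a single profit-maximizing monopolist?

Total welfare falls by 708.05

Under competition P = MC = 162, so Q = (281 − 162)/2.5 = 47.6.
CS = ½·(281 − 162)·47.6 = 2832.2; PS = (162 − 162)·47.6 = 0; TS = 2832.2.
The monopolist equates marginal revenue to marginal cost: 281 − 5Q = 162, so Q = 23.8. From demand, P = 221.5.
CS = ½·(281 − 221.5)·23.8 = 708.05; PS = (221.5 − 162)·23.8 = 1416.1; TS = 2124.15.
Change in total welfare: 2124.15 − 2832.2 = −708.05.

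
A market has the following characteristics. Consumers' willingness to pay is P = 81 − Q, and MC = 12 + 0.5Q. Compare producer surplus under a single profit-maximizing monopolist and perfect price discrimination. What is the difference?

Monopoly sets MR = MC: 81 − 2Q = 12 + 0.5Q ⇒ Q = 27.6, P = 81 − 27.6 = 53.4.
PS = P·Q − VC(Q) = 53.4·27.6 − (12·27.6 + ½·0.5·27.6²) = 952.2.
Under first-degree price discrimination the firm charges each unit its demand price and produces up to where P = MC, i.e. Q = 46. Consumer surplus is zero; producer surplus equals total surplus.
PS = ½·(81 − 12)·46 = 1587.
Change in producer surplus: 1587 − 952.2 = 634.8.

PS rises by 634.8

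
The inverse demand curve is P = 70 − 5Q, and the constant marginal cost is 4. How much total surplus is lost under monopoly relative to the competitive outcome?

Perfect competition: P = MC = 4, so 70 − 5Q = 4 and Q = 13.2.
Monopoly sets MR = MC: 70 − 10Q = 4 ⇒ Q = 6.6, P = 70 − 5·6.6 = 37.
DWL is the triangle between Q = 6.6 and Q = 13.2: ½·(13.2 − 6.6)·(37 − 4) = 108.9.

DWL = 108.9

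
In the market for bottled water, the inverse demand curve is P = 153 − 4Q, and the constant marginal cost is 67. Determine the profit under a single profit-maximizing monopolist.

Profit = 462.25

A monopolist chooses Q where MR = MC. MR = 153 − 8Q; setting this equal to 67 gives Q = 10.75 and P = 110.
Profit = (110 − 67)·10.75 = 462.25.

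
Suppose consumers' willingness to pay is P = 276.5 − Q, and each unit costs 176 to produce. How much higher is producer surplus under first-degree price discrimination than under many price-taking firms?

Perfect competition: P = MC = 176, so 276.5 − Q = 176 and Q = 100.5.
PS = (176 − 176)·100.5 = 0.
Under first-degree price discrimination the firm charges each unit its demand price and produces up to where P = MC, i.e. Q = 100.5. Consumer surplus is zero; producer surplus equals total surplus.
PS = ½·(276.5 − 176)·100.5 = 5050.125.
Change in producer surplus: 5050.125 − 0 = 5050.125.

Producer surplus rises by 5050.125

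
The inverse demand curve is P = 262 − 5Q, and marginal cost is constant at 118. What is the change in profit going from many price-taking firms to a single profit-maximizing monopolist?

Competitive firms price at marginal cost: P = 118, giving Q = 28.8.
Profit = (118 − 118)·28.8 = 0.
The monopolist equates marginal revenue to marginal cost: 262 − 10Q = 118, so Q = 14.4. From demand, P = 190.
Profit = (190 − 118)·14.4 = 1036.8.
Change in profit: 1036.8 − 0 = 1036.8.

Profit rises by 1036.8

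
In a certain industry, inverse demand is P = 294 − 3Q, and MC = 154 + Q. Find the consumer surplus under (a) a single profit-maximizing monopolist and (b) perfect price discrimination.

Monopoly: CS = 600; Perfect PD: CS = 0

The monopolist equates marginal revenue to marginal cost: 294 − 6Q = 154 + Q, so Q = 20. From demand, P = 234.
CS = ½·(294 − 234)·20 = 600.
A perfectly discriminating monopolist sells every unit with P(Q) ≥ MC(Q), so output equals the competitive quantity Q = 35. Each buyer pays their reservation price, so CS = 0 and the firm captures all surplus.
CS = 0.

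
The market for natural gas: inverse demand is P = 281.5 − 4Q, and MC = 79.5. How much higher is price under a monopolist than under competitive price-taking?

P rises by 101

Perfect competition: P = MC = 79.5, so 281.5 − 4Q = 79.5 and Q = 50.5.
A monopolist chooses Q where MR = MC. MR = 281.5 − 8Q; setting this equal to 79.5 gives Q = 25.25 and P = 180.5.
Change in price: 180.5 − 79.5 = 101.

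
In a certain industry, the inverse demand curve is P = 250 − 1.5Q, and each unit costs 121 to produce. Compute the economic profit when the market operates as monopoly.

Profit = 2773.5

Monopoly sets MR = MC: 250 − 3Q = 121 ⇒ Q = 43, P = 250 − 1.5·43 = 185.5.
Profit = (185.5 − 121)·43 = 2773.5.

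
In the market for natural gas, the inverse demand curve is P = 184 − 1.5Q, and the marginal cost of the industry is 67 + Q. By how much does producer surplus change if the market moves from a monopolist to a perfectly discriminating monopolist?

The monopolist equates marginal revenue to marginal cost: 184 − 3Q = 67 + Q, so Q = 29.25. From demand, P = 140.125.
PS = P·Q − VC(Q) = 140.125·29.25 − (67·29.25 + ½·1·29.25²) = 1711.125.
A perfectly discriminating monopolist sells every unit with P(Q) ≥ MC(Q), so output equals the competitive quantity Q = 46.8. Each buyer pays their reservation price, so CS = 0 and the firm captures all surplus.
PS = ½·(184 − 67)·46.8 = 2737.8.
Change in producer surplus: 2737.8 − 1711.125 = 1026.675.

Producer surplus rises by 1026.675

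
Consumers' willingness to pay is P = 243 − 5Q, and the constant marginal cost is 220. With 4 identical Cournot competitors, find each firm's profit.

In a 4-firm Cournot equilibrium, symmetry and the first-order condition give q = (243 − 220)/(25) = 0.92. So Q = 3.68 and P = 224.6.
Each firm's profit = (224.6 − 220)·0.92 = 4.232.

π_i = 4.232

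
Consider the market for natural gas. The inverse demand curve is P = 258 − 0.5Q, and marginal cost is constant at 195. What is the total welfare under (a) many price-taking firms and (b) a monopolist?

Competition: TS = 3969; Monopoly: TS = 2976.75

Competitive firms price at marginal cost: P = 195, giving Q = 126.
CS = ½·(258 − 195)·126 = 3969; PS = (195 − 195)·126 = 0; TS = 3969.
Monopoly sets MR = MC: 258 − Q = 195 ⇒ Q = 63, P = 258 − 0.5·63 = 226.5.
CS = ½·(258 − 226.5)·63 = 992.25; PS = (226.5 − 195)·63 = 1984.5; TS = 2976.75.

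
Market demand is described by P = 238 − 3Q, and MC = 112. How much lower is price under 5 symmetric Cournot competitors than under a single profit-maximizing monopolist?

The monopolist equates marginal revenue to marginal cost: 238 − 6Q = 112, so Q = 21. From demand, P = 175.
In a 5-firm Cournot equilibrium, symmetry and the first-order condition give q = (238 − 112)/(18) = 7. So Q = 35 and P = 133.
Change in price: 133 − 175 = −42.

Price falls by 42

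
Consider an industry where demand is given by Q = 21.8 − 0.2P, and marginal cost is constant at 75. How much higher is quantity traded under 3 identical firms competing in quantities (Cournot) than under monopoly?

Inverting demand: P = 109 − 5Q.
The monopolist equates marginal revenue to marginal cost: 109 − 10Q = 75, so Q = 3.4. From demand, P = 92.
With 3 symmetric Cournot firms, each firm's FOC gives 109 − 20q = 75, so q = 1.7, Q = 3·1.7 = 5.1, and P = 83.5.
Change in quantity traded: 5.1 − 3.4 = 1.7.

Quantity traded rises by 1.7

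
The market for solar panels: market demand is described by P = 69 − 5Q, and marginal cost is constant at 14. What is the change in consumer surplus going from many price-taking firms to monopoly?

CS falls by 226.875

Perfect competition: P = MC = 14, so 69 − 5Q = 14 and Q = 11.
CS = ½·(69 − 14)·11 = 302.5.
The monopolist equates marginal revenue to marginal cost: 69 − 10Q = 14, so Q = 5.5. From demand, P = 41.5.
CS = ½·(69 − 41.5)·5.5 = 75.625.
Change in consumer surplus: 75.625 − 302.5 = −226.875.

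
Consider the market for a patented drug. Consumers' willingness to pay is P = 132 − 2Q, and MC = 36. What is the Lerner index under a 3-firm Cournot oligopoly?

In a 3-firm Cournot equilibrium, symmetry and the first-order condition give q = (132 − 36)/(8) = 12. So Q = 36 and P = 60.
Lerner index = (P − MC)/P = (60 − 36)/60 = 0.4.

Lerner index = 0.4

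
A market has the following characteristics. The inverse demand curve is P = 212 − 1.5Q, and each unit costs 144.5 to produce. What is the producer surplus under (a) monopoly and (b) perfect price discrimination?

Monopoly: PS = 759.375; Perfect PD: PS = 1518.75

A monopolist chooses Q where MR = MC. MR = 212 − 3Q; setting this equal to 144.5 gives Q = 22.5 and P = 178.25.
PS = (178.25 − 144.5)·22.5 = 759.375.
With perfect price discrimination, output is the efficient level Q = 45 (where demand meets MC), but every buyer pays their willingness to pay: CS = 0 and PS = total surplus.
PS = ½·(212 − 144.5)·45 = 1518.75.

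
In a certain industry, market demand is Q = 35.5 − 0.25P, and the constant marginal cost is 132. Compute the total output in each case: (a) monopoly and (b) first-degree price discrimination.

Inverting demand: P = 142 − 4Q.
A monopolist chooses Q where MR = MC. MR = 142 − 8Q; setting this equal to 132 gives Q = 1.25 and P = 137.
A perfectly discriminating monopolist sells every unit with P(Q) ≥ MC(Q), so output equals the competitive quantity Q = 2.5. Each buyer pays their reservation price, so CS = 0 and the firm captures all surplus.

Monopoly: Q = 1.25; Perfect PD: Q = 2.5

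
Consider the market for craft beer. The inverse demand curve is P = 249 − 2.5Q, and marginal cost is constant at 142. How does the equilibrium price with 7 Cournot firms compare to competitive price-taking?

Cournot: P = 155.375; Competition: P = 142

With 7 symmetric Cournot firms, each firm's FOC gives 249 − 20q = 142, so q = 5.35, Q = 7·5.35 = 37.45, and P = 155.375.
Competitive firms price at marginal cost: P = 142, giving Q = 42.8.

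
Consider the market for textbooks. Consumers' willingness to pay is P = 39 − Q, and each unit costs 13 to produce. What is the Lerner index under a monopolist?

Lerner index = 0.5

A monopolist chooses Q where MR = MC. MR = 39 − 2Q; setting this equal to 13 gives Q = 13 and P = 26.
Lerner index = (P − MC)/P = (26 − 13)/26 = 0.5.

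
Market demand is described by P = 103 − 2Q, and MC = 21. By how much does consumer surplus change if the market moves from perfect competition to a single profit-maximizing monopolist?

CS falls by 1260.75

Under competition P = MC = 21, so Q = (103 − 21)/2 = 41.
CS = ½·(103 − 21)·41 = 1681.
Monopoly sets MR = MC: 103 − 4Q = 21 ⇒ Q = 20.5, P = 103 − 2·20.5 = 62.
CS = ½·(103 − 62)·20.5 = 420.25.
Change in consumer surplus: 420.25 − 1681 = −1260.75.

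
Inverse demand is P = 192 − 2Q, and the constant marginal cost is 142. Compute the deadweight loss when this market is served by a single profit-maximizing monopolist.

DWL = 156.25

Perfect competition: P = MC = 142, so 192 − 2Q = 142 and Q = 25.
Monopoly sets MR = MC: 192 − 4Q = 142 ⇒ Q = 12.5, P = 192 − 2·12.5 = 167.
DWL is the triangle between Q = 12.5 and Q = 25: ½·(25 − 12.5)·(167 − 142) = 156.25.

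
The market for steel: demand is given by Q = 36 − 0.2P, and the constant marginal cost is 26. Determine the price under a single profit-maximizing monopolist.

Inverting demand: P = 180 − 5Q.
The monopolist equates marginal revenue to marginal cost: 180 − 10Q = 26, so Q = 15.4. From demand, P = 103.

P = 103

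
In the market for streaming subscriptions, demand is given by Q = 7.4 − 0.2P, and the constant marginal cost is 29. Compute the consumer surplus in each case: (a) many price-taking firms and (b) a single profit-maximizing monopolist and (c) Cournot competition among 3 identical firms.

Competition: CS = 6.4; Monopoly: CS = 1.6; Cournot: CS = 3.6

Inverting demand: P = 37 − 5Q.
Perfect competition: P = MC = 29, so 37 − 5Q = 29 and Q = 1.6.
CS = ½·(37 − 29)·1.6 = 6.4.
A monopolist chooses Q where MR = MC. MR = 37 − 10Q; setting this equal to 29 gives Q = 0.8 and P = 33.
CS = ½·(37 − 33)·0.8 = 1.6.
In a 3-firm Cournot equilibrium, symmetry and the first-order condition give q = (37 − 29)/(20) = 0.4. So Q = 1.2 and P = 31.
CS = ½·(37 − 31)·1.2 = 3.6.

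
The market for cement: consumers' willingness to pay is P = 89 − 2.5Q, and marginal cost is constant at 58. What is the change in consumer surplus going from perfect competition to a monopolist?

Perfect competition: P = MC = 58, so 89 − 2.5Q = 58 and Q = 12.4.
CS = ½·(89 − 58)·12.4 = 192.2.
The monopolist equates marginal revenue to marginal cost: 89 − 5Q = 58, so Q = 6.2. From demand, P = 73.5.
CS = ½·(89 − 73.5)·6.2 = 48.05.
Change in consumer surplus: 48.05 − 192.2 = −144.15.

Consumer surplus falls by 144.15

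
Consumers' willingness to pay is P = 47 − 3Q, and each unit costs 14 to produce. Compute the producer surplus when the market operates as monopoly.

The monopolist equates marginal revenue to marginal cost: 47 − 6Q = 14, so Q = 5.5. From demand, P = 30.5.
PS = (30.5 − 14)·5.5 = 90.75.

PS = 90.75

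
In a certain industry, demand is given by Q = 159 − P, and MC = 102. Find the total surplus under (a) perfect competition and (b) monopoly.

Competition: TS = 1624.5; Monopoly: TS = 1218.375

Inverting demand: P = 159 − Q.
Under competition P = MC = 102, so Q = (159 − 102)/1 = 57.
CS = ½·(159 − 102)·57 = 1624.5; PS = (102 − 102)·57 = 0; TS = 1624.5.
Monopoly sets MR = MC: 159 − 2Q = 102 ⇒ Q = 28.5, P = 159 − 28.5 = 130.5.
CS = ½·(159 − 130.5)·28.5 = 406.125; PS = (130.5 − 102)·28.5 = 812.25; TS = 1218.375.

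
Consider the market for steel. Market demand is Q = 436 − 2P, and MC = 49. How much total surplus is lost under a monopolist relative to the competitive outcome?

Inverting demand: P = 218 − 0.5Q.
Perfect competition: P = MC = 49, so 218 − 0.5Q = 49 and Q = 338.
The monopolist equates marginal revenue to marginal cost: 218 − Q = 49, so Q = 169. From demand, P = 133.5.
DWL is the triangle between Q = 169 and Q = 338: ½·(338 − 169)·(133.5 − 49) = 7140.25.

DWL = 7140.25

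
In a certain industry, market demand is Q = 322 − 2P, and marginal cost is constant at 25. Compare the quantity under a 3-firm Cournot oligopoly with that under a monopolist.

Cournot: Q = 204; Monopoly: Q = 136

Inverting demand: P = 161 − 0.5Q.
With 3 symmetric Cournot firms, each firm's FOC gives 161 − 2q = 25, so q = 68, Q = 3·68 = 204, and P = 59.
Monopoly sets MR = MC: 161 − Q = 25 ⇒ Q = 136, P = 161 − 0.5·136 = 93.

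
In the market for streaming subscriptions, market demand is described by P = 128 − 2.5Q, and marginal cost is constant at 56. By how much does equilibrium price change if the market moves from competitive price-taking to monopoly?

Perfect competition: P = MC = 56, so 128 − 2.5Q = 56 and Q = 28.8.
The monopolist equates marginal revenue to marginal cost: 128 − 5Q = 56, so Q = 14.4. From demand, P = 92.
Change in equilibrium price: 92 − 56 = 36.

P rises by 36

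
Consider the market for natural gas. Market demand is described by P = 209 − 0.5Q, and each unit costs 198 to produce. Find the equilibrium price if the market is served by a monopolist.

P = 203.5

Monopoly sets MR = MC: 209 − Q = 198 ⇒ Q = 11, P = 209 − 0.5·11 = 203.5.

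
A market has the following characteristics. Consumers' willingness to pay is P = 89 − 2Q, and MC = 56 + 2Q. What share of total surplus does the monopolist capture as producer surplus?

A monopolist chooses Q where MR = MC. MR = 89 − 4Q; setting this equal to 56 + 2Q gives Q = 5.5 and P = 78.
CS = ½·(89 − 78)·5.5 = 30.25.
PS = P·Q − VC(Q) = 78·5.5 − (56·5.5 + ½·2·5.5²) = 90.75.
Share captured = PS/TS = 90.75/121 = 0.75.

PS/TS = 0.75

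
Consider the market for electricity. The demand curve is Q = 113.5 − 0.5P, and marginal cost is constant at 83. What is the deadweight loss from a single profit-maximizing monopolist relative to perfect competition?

Inverting demand: P = 227 − 2Q.
Perfect competition: P = MC = 83, so 227 − 2Q = 83 and Q = 72.
A monopolist chooses Q where MR = MC. MR = 227 − 4Q; setting this equal to 83 gives Q = 36 and P = 155.
DWL is the triangle between Q = 36 and Q = 72: ½·(72 − 36)·(155 − 83) = 1296.

DWL = 1296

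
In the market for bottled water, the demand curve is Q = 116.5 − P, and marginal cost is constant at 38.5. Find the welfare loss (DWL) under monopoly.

Inverting demand: P = 116.5 − Q.
Competitive firms price at marginal cost: P = 38.5, giving Q = 78.
The monopolist equates marginal revenue to marginal cost: 116.5 − 2Q = 38.5, so Q = 39. From demand, P = 77.5.
DWL is the triangle between Q = 39 and Q = 78: ½·(78 − 39)·(77.5 − 38.5) = 760.5.

DWL = 760.5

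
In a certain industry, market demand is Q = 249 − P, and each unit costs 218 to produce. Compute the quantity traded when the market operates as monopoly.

Q = 15.5

Inverting demand: P = 249 − Q.
Monopoly sets MR = MC: 249 − 2Q = 218 ⇒ Q = 15.5, P = 249 − 15.5 = 233.5.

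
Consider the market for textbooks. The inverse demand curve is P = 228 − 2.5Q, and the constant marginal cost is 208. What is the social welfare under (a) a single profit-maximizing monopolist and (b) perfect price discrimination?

A monopolist chooses Q where MR = MC. MR = 228 − 5Q; setting this equal to 208 gives Q = 4 and P = 218.
CS = ½·(228 − 218)·4 = 20; PS = (218 − 208)·4 = 40; TS = 60.
With perfect price discrimination, output is the efficient level Q = 8 (where demand meets MC), but every buyer pays their willingness to pay: CS = 0 and PS = total surplus.
TS = 80 (equal to competitive TS).

Monopoly: TS = 60; Perfect PD: TS = 80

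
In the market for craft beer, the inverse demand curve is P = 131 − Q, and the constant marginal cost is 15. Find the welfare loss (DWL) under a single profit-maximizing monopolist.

DWL = 1682

Competitive firms price at marginal cost: P = 15, giving Q = 116.
The monopolist equates marginal revenue to marginal cost: 131 − 2Q = 15, so Q = 58. From demand, P = 73.
DWL is the triangle between Q = 58 and Q = 116: ½·(116 − 58)·(73 − 15) = 1682.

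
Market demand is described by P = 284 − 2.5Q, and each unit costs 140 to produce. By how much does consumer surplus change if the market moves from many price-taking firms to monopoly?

CS falls by 3110.4

Perfect competition: P = MC = 140, so 284 − 2.5Q = 140 and Q = 57.6.
CS = ½·(284 − 140)·57.6 = 4147.2.
The monopolist equates marginal revenue to marginal cost: 284 − 5Q = 140, so Q = 28.8. From demand, P = 212.
CS = ½·(284 − 212)·28.8 = 1036.8.
Change in consumer surplus: 1036.8 − 4147.2 = −3110.4.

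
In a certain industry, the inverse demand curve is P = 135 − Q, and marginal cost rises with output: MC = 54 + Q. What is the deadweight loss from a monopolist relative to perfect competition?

Under competition P = MC: 135 − Q = 54 + Q ⇒ Q = 40.5, P = 94.5.
The monopolist equates marginal revenue to marginal cost: 135 − 2Q = 54 + Q, so Q = 27. From demand, P = 108.
CS = ½·(135 − 94.5)·40.5 = 820.125; PS = (94.5·40.5 − 54·40.5 − ½·1·40.5²) = 820.125; TS = 1640.25.
CS = ½·(135 − 108)·27 = 364.5; PS = (108·27 − 54·27 − ½·1·27²) = 1093.5; TS = 1458.
DWL = 1640.25 − 1458 = 182.25.

DWL = 182.25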